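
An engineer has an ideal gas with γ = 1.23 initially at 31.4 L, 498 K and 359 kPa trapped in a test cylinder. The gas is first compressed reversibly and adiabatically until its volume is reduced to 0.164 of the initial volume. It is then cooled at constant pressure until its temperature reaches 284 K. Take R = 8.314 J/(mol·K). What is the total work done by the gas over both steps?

n = P₁V₁/(RT₁) = 359×31.4/(8.314×498) = 2.72 mol.
Step 1 — Adiabatic: TV^(γ−1) = const ⇒ T₂ = 498×(6.10)^0.230 = 755 K; PV^γ = const ⇒ P₂ = 3320 kPa.
ΔU = nCvΔT = 2.72×36.1×(755−498) = 25300 J.
Q = 0 for an adiabatic process, so W = −ΔU = -25300 J.
State after step 1: P = 3320 kPa, V = 5.15 L, T = 755 K.
Step 2 — Isobaric: P stays 3320 kPa; V/T = const ⇒ T₂ = 284 K, V₂ = 1.94 L.
W = PΔV = 3320×(1.94−5.15) kPa·L = -10700 J.
ΔU = nCvΔT = 2.72×36.1×(284−755) = -46300 J.
Q = ΔU + W = nCpΔT = -57000 J.
Net over both steps: W = -35900 J, Q = -57000 J, ΔU = -21100 J.

-35900 J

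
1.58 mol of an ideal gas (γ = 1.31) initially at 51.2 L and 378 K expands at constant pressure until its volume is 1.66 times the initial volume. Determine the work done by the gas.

3280 J

P₁ = nRT₁/V₁ = 1.58×8.314×378/51.2 = 97.0 kPa.
Isobaric: P stays 97.0 kPa; V/T = const ⇒ T₂ = 627 K, V₂ = 85.0 L.
W = PΔV = 97.0×(85.0−51.2) kPa·L = 3280 J.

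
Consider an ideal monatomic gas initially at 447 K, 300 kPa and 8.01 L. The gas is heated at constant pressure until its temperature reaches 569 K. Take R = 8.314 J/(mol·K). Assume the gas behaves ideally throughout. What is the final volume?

10.2 L

Isobaric: P stays 300 kPa; V/T = const ⇒ T₂ = 569 K, V₂ = 10.2 L.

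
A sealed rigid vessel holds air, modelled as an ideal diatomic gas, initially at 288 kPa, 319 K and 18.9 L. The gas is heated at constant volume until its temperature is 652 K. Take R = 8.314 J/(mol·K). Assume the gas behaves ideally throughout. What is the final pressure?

Isochoric: V stays 18.9 L; P/T = const ⇒ T₂ = 652 K, P₂ = 589 kPa.

589 kPa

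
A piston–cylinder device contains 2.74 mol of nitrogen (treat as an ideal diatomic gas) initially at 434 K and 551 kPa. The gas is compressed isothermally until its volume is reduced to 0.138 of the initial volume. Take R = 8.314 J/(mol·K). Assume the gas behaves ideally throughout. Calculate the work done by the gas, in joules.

V₁ = nRT₁/P₁ = 2.74×8.314×434/551 = 17.9 L.
Isothermal: T stays 434 K; PV = const ⇒ V₂ = 2.48 L, P₂ = 3990 kPa.
W = nRT ln(V₂/V₁) = 2.74×8.314×434×ln(0.138) = -19600 J.

-19600 J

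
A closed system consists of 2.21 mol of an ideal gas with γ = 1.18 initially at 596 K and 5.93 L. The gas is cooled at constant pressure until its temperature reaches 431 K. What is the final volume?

4.29 L

P₁ = nRT₁/V₁ = 2.21×8.314×596/5.93 = 1850 kPa.
Isobaric: P stays 1850 kPa; V/T = const ⇒ T₂ = 431 K, V₂ = 4.29 L.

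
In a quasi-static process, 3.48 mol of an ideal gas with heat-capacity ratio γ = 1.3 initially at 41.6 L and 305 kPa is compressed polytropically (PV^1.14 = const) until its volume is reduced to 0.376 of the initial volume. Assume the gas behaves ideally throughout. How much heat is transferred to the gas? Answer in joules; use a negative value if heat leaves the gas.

-7090 J

T₁ = P₁V₁/(nR) = 305×41.6/(3.48×8.314) = 439 K.
Polytropic n=1.14: T₂ = T₁(V₁/V₂)^(n−1) = 439×(2.66)^0.14 = 503 K; P₂ = P₁(V₁/V₂)^n = 930 kPa.
W = (P₁V₁−P₂V₂)/(n−1) = (305×41.6−930×15.6)/0.14 = -13300 J.
ΔU = nCvΔT = 3.48×27.7×(503−439) = 6210 J.
Q = ΔU + W = -7090 J.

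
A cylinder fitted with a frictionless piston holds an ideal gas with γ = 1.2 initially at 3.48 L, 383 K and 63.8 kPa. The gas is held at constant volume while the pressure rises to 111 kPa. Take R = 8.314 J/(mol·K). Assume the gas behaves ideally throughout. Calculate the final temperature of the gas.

666 K

Isochoric: V stays 3.48 L; P/T = const ⇒ T₂ = 666 K, P₂ = 111 kPa.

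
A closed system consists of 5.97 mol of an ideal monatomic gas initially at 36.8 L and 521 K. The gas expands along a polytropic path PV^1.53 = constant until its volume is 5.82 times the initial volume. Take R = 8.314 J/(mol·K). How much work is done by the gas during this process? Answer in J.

P₁ = nRT₁/V₁ = 5.97×8.314×521/36.8 = 703 kPa.
Polytropic n=1.53: T₂ = T₁(V₁/V₂)^(n−1) = 521×(0.172)^0.53 = 205 K; P₂ = P₁(V₁/V₂)^n = 47.5 kPa.
W = (P₁V₁−P₂V₂)/(n−1) = (703×36.8−47.5×214)/0.53 = 29600 J.

29600 J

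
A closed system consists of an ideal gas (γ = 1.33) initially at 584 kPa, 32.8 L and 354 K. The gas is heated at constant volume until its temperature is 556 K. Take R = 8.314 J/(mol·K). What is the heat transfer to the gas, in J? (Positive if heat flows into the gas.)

n = P₁V₁/(RT₁) = 584×32.8/(8.314×354) = 6.51 mol.
Isochoric: V stays 32.8 L; P/T = const ⇒ T₂ = 556 K, P₂ = 917 kPa.
W = 0 (no volume change).
ΔU = nCvΔT = 6.51×25.2×(556−354) = 33100 J.
Q = ΔU = 33100 J.

33100 J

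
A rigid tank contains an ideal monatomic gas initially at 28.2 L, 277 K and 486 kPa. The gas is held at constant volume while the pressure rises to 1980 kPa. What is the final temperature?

Isochoric: V stays 28.2 L; P/T = const ⇒ T₂ = 1130 K, P₂ = 1980 kPa.

1130 K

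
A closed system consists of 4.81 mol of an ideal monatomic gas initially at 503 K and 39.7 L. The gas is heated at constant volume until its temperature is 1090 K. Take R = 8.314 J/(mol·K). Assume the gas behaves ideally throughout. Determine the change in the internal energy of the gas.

35200 J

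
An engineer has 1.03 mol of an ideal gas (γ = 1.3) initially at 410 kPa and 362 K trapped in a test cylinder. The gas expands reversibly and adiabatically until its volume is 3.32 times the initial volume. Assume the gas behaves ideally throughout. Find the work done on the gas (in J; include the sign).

-3120 J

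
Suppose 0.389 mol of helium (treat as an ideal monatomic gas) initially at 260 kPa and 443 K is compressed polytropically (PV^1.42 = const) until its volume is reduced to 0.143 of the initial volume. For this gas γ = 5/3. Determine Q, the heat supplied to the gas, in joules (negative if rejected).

-1590 J

V₁ = nRT₁/P₁ = 0.389×8.314×443/260 = 5.51 L.
Polytropic n=1.42: T₂ = T₁(V₁/V₂)^(n−1) = 443×(6.99)^0.42 = 1000 K; P₂ = P₁(V₁/V₂)^n = 4120 kPa.
W = (P₁V₁−P₂V₂)/(n−1) = (260×5.51−4120×0.788)/0.42 = -4310 J.
ΔU = nCvΔT = 0.389×12.5×(1000−443) = 2720 J.
Q = ΔU + W = -1590 J.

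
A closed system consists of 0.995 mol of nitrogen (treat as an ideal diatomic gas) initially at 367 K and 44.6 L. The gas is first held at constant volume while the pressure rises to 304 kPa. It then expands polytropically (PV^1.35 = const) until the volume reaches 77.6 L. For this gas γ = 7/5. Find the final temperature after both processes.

P₁ = nRT₁/V₁ = 0.995×8.314×367/44.6 = 68.1 kPa.
Step 1 — Isochoric: V stays 44.6 L; P/T = const ⇒ T₂ = 1640 K, P₂ = 304 kPa.
W = 0 (no volume change).
ΔU = nCvΔT = 0.995×20.8×(1640−367) = 26300 J.
Q = ΔU = 26300 J.
State after step 1: P = 304 kPa, V = 44.6 L, T = 1640 K.
Step 2 — Polytropic n=1.35: T₂ = T₁(V₁/V₂)^(n−1) = 1640×(0.575)^0.35 = 1350 K; P₂ = P₁(V₁/V₂)^n = 144 kPa.
W = (P₁V₁−P₂V₂)/(n−1) = (304×44.6−144×77.6)/0.35 = 6830 J.
ΔU = nCvΔT = 0.995×20.8×(1350−1640) = -5970 J.
Q = ΔU + W = 853 J.
Net over both steps: W = 6830 J, Q = 27200 J, ΔU = 20300 J.

1350 K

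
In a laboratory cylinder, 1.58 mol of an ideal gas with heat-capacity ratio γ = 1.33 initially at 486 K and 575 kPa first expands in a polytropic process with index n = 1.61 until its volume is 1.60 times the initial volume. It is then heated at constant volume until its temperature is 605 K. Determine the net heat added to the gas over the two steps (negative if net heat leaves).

V₁ = nRT₁/P₁ = 1.58×8.314×486/575 = 11.1 L.
Step 1 — Polytropic n=1.61: T₂ = T₁(V₁/V₂)^(n−1) = 486×(0.625)^0.61 = 365 K; P₂ = P₁(V₁/V₂)^n = 270 kPa.
W = (P₁V₁−P₂V₂)/(n−1) = (575×11.1−270×17.8)/0.61 = 2610 J.
ΔU = nCvΔT = 1.58×25.2×(365−486) = -4820 J.
Q = ΔU + W = -2210 J.
State after step 1: P = 270 kPa, V = 17.8 L, T = 365 K.
Step 2 — Isochoric: V stays 17.8 L; P/T = const ⇒ T₂ = 605 K, P₂ = 447 kPa.
W = 0 (no volume change).
ΔU = nCvΔT = 1.58×25.2×(605−365) = 9560 J.
Q = ΔU = 9560 J.
Net over both steps: W = 2610 J, Q = 7350 J, ΔU = 4740 J.

7350 J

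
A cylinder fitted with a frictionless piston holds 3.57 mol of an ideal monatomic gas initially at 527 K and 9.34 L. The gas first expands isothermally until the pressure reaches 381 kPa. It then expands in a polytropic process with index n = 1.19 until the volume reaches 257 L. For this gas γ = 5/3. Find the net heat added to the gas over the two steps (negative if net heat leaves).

40500 J

P₁ = nRT₁/V₁ = 3.57×8.314×527/9.34 = 1670 kPa.
Step 1 — Isothermal: T stays 527 K; PV = const ⇒ V₂ = 41.1 L, P₂ = 381 kPa.
ΔU = 0 (ideal gas, T constant).
W = nRT ln(V₂/V₁) = 3.57×8.314×527×ln(4.40) = 23200 J.
Q = ΔU + W = 23200 J.
State after step 1: P = 381 kPa, V = 41.1 L, T = 527 K.
Step 2 — Polytropic n=1.19: T₂ = T₁(V₁/V₂)^(n−1) = 527×(0.160)^0.19 = 372 K; P₂ = P₁(V₁/V₂)^n = 43.0 kPa.
W = (P₁V₁−P₂V₂)/(n−1) = (381×41.1−43.0×257)/0.19 = 24200 J.
ΔU = nCvΔT = 3.57×12.5×(372−527) = -6900 J.
Q = ΔU + W = 17300 J.
Net over both steps: W = 47400 J, Q = 40500 J, ΔU = -6900 J.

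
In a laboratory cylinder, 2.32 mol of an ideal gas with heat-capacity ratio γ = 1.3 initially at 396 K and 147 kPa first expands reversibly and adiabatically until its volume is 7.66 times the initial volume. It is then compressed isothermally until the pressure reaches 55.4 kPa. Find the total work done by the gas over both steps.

V₁ = nRT₁/P₁ = 2.32×8.314×396/147 = 52.0 L.
Step 1 — Adiabatic: TV^(γ−1) = const ⇒ T₂ = 396×(0.131)^0.300 = 215 K; PV^γ = const ⇒ P₂ = 10.4 kPa.
ΔU = nCvΔT = 2.32×27.7×(215−396) = -11600 J.
Q = 0 for an adiabatic process, so W = −ΔU = 11600 J.
State after step 1: P = 10.4 kPa, V = 398 L, T = 215 K.
Step 2 — Isothermal: T stays 215 K; PV = const ⇒ V₂ = 74.9 L, P₂ = 55.4 kPa.
ΔU = 0 (ideal gas, T constant).
W = nRT ln(V₂/V₁) = 2.32×8.314×215×ln(0.188) = -6930 J.
Q = ΔU + W = -6930 J.
Net over both steps: W = 4710 J, Q = -6930 J, ΔU = -11600 J.

4710 J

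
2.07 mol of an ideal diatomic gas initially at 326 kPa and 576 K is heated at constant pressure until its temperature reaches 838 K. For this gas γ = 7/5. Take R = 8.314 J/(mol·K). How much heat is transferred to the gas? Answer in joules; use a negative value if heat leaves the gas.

15800 J

V₁ = nRT₁/P₁ = 2.07×8.314×576/326 = 30.4 L.
Isobaric: P stays 326 kPa; V/T = const ⇒ T₂ = 838 K, V₂ = 44.2 L.
W = PΔV = 326×(44.2−30.4) kPa·L = 4510 J.
ΔU = nCvΔT = 2.07×20.8×(838−576) = 11300 J.
Q = ΔU + W = nCpΔT = 15800 J.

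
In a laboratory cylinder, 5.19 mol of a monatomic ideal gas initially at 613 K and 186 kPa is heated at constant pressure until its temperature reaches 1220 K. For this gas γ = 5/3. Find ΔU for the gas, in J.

V₁ = nRT₁/P₁ = 5.19×8.314×613/186 = 142 L.
Isobaric: P stays 186 kPa; V/T = const ⇒ T₂ = 1220 K, V₂ = 283 L.
For an ideal gas ΔU = nCvΔT with Cv = (3/2)R = 12.5 J/(mol·K).
ΔU = 5.19×12.5×(1220−613) = 39300 J.

39300 J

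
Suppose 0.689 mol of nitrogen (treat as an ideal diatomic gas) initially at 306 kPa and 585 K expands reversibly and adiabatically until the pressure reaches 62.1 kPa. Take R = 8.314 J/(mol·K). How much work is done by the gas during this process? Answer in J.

3070 J

V₁ = nRT₁/P₁ = 0.689×8.314×585/306 = 11.0 L.
Adiabatic: T₂/T₁ = (P₂/P₁)^((γ−1)/γ) ⇒ T₂ = 585×(0.203)^0.286 = 371 K; V₂ = 34.2 L.
ΔU = nCvΔT = 0.689×20.8×(371−585) = -3070 J.
Q = 0 for an adiabatic process, so W = −ΔU = 3070 J.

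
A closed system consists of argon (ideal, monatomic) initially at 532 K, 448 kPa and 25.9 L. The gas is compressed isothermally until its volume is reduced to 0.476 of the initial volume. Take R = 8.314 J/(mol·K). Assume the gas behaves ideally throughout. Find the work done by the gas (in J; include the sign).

n = P₁V₁/(RT₁) = 448×25.9/(8.314×532) = 2.62 mol.
Isothermal: T stays 532 K; PV = const ⇒ V₂ = 12.3 L, P₂ = 941 kPa.
W = nRT ln(V₂/V₁) = 2.62×8.314×532×ln(0.476) = -8610 J.

-8610 J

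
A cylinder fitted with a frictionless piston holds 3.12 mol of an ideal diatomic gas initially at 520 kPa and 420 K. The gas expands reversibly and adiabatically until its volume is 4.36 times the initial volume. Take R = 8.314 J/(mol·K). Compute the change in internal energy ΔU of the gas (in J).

-12100 J

V₁ = nRT₁/P₁ = 3.12×8.314×420/520 = 21.0 L.
Adiabatic: TV^(γ−1) = const ⇒ T₂ = 420×(0.229)^0.400 = 233 K; PV^γ = const ⇒ P₂ = 66.2 kPa.
For an ideal gas ΔU = nCvΔT with Cv = (5/2)R = 20.8 J/(mol·K).
ΔU = 3.12×20.8×(233−420) = -12100 J.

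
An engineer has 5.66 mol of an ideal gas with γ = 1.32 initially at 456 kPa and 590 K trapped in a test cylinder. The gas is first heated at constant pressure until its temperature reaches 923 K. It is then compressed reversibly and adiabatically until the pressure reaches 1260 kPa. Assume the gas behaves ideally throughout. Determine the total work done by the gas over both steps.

-22300 J

V₁ = nRT₁/P₁ = 5.66×8.314×590/456 = 60.9 L.
Step 1 — Isobaric: P stays 456 kPa; V/T = const ⇒ T₂ = 923 K, V₂ = 95.2 L.
W = PΔV = 456×(95.2−60.9) kPa·L = 15700 J.
ΔU = nCvΔT = 5.66×26.0×(923−590) = 49000 J.
Q = ΔU + W = nCpΔT = 64600 J.
State after step 1: P = 456 kPa, V = 95.2 L, T = 923 K.
Step 2 — Adiabatic: T₂/T₁ = (P₂/P₁)^((γ−1)/γ) ⇒ T₂ = 923×(2.76)^0.242 = 1180 K; V₂ = 44.1 L.
ΔU = nCvΔT = 5.66×26.0×(1180−923) = 37900 J.
Q = 0 for an adiabatic process, so W = −ΔU = -37900 J.
Net over both steps: W = -22300 J, Q = 64600 J, ΔU = 86900 J.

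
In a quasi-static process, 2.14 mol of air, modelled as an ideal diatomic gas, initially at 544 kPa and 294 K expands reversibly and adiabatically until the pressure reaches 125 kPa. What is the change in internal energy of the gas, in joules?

-4490 J

V₁ = nRT₁/P₁ = 2.14×8.314×294/544 = 9.62 L.
Adiabatic: T₂/T₁ = (P₂/P₁)^((γ−1)/γ) ⇒ T₂ = 294×(0.230)^0.286 = 193 K; V₂ = 27.5 L.
For an ideal gas ΔU = nCvΔT with Cv = (5/2)R = 20.8 J/(mol·K).
ΔU = 2.14×20.8×(193−294) = -4490 J.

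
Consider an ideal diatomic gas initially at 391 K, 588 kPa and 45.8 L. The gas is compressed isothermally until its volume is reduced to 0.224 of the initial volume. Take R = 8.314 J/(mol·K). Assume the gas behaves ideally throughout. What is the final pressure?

Isothermal: T stays 391 K; PV = const ⇒ V₂ = 10.3 L, P₂ = 2620 kPa.

2620 kPa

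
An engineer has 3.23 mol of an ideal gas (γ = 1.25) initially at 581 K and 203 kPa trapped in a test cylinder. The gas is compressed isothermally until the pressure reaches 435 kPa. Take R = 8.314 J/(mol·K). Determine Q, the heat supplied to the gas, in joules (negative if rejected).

-11900 J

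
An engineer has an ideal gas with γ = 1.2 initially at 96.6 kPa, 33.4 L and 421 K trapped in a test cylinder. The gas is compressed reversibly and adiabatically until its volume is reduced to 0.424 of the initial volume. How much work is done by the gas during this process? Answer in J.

-3020 J

n = P₁V₁/(RT₁) = 96.6×33.4/(8.314×421) = 0.922 mol.
Adiabatic: TV^(γ−1) = const ⇒ T₂ = 421×(2.36)^0.200 = 500 K; PV^γ = const ⇒ P₂ = 270 kPa.
ΔU = nCvΔT = 0.922×41.6×(500−421) = 3020 J.
Q = 0 for an adiabatic process, so W = −ΔU = -3020 J.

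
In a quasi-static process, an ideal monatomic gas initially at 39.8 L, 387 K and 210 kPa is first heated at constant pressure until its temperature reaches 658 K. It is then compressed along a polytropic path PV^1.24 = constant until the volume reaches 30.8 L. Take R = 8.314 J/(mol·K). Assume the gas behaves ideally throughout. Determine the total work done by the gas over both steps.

n = P₁V₁/(RT₁) = 210×39.8/(8.314×387) = 2.60 mol.
Step 1 — Isobaric: P stays 210 kPa; V/T = const ⇒ T₂ = 658 K, V₂ = 67.7 L.
W = PΔV = 210×(67.7−39.8) kPa·L = 5850 J.
ΔU = nCvΔT = 2.60×12.5×(658−387) = 8780 J.
Q = ΔU + W = nCpΔT = 14600 J.
State after step 1: P = 210 kPa, V = 67.7 L, T = 658 K.
Step 2 — Polytropic n=1.24: T₂ = T₁(V₁/V₂)^(n−1) = 658×(2.20)^0.24 = 795 K; P₂ = P₁(V₁/V₂)^n = 557 kPa.
W = (P₁V₁−P₂V₂)/(n−1) = (210×67.7−557×30.8)/0.24 = -12300 J.
ΔU = nCvΔT = 2.60×12.5×(795−658) = 4430 J.
Q = ΔU + W = -7880 J.
Net over both steps: W = -6460 J, Q = 6750 J, ΔU = 13200 J.

-6460 J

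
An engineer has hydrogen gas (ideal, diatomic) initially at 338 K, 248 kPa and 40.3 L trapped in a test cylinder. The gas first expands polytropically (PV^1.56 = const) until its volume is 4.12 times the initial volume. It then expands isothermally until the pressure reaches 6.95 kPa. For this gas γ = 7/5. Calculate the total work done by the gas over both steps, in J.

n = P₁V₁/(RT₁) = 248×40.3/(8.314×338) = 3.56 mol.
Step 1 — Polytropic n=1.56: T₂ = T₁(V₁/V₂)^(n−1) = 338×(0.243)^0.56 = 153 K; P₂ = P₁(V₁/V₂)^n = 27.2 kPa.
W = (P₁V₁−P₂V₂)/(n−1) = (248×40.3−27.2×166)/0.56 = 9770 J.
ΔU = nCvΔT = 3.56×20.8×(153−338) = -13700 J.
Q = ΔU + W = -3910 J.
State after step 1: P = 27.2 kPa, V = 166 L, T = 153 K.
Step 2 — Isothermal: T stays 153 K; PV = const ⇒ V₂ = 651 L, P₂ = 6.95 kPa.
ΔU = 0 (ideal gas, T constant).
W = nRT ln(V₂/V₁) = 3.56×8.314×153×ln(3.92) = 6180 J.
Q = ΔU + W = 6180 J.
Net over both steps: W = 15900 J, Q = 2270 J, ΔU = -13700 J.

15900 J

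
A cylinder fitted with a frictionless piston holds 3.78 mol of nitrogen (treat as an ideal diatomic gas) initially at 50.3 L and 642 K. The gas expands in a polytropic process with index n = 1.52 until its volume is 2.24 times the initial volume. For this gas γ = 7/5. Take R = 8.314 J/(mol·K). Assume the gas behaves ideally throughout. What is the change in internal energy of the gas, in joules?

-17300 J

P₁ = nRT₁/V₁ = 3.78×8.314×642/50.3 = 401 kPa.
Polytropic n=1.52: T₂ = T₁(V₁/V₂)^(n−1) = 642×(0.446)^0.52 = 422 K; P₂ = P₁(V₁/V₂)^n = 118 kPa.
For an ideal gas ΔU = nCvΔT with Cv = (5/2)R = 20.8 J/(mol·K).
ΔU = 3.78×20.8×(422−642) = -17300 J.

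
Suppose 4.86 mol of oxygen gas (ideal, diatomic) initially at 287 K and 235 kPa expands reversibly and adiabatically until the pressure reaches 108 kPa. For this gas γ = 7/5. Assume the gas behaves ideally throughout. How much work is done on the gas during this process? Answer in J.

V₁ = nRT₁/P₁ = 4.86×8.314×287/235 = 49.3 L.
Adiabatic: T₂/T₁ = (P₂/P₁)^((γ−1)/γ) ⇒ T₂ = 287×(0.460)^0.286 = 230 K; V₂ = 86.0 L.
ΔU = nCvΔT = 4.86×20.8×(230−287) = -5770 J.
Q = 0 for an adiabatic process, so W = −ΔU = 5770 J.
Work done on the gas = −W_by = -5770 J.

-5770 J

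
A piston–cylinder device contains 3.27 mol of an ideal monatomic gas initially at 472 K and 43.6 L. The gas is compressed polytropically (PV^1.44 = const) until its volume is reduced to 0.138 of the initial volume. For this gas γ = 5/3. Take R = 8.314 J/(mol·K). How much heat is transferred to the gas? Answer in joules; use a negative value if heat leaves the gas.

-13800 J

P₁ = nRT₁/V₁ = 3.27×8.314×472/43.6 = 294 kPa.
Polytropic n=1.44: T₂ = T₁(V₁/V₂)^(n−1) = 472×(7.25)^0.44 = 1130 K; P₂ = P₁(V₁/V₂)^n = 5100 kPa.
W = (P₁V₁−P₂V₂)/(n−1) = (294×43.6−5100×6.02)/0.44 = -40500 J.
ΔU = nCvΔT = 3.27×12.5×(1130−472) = 26800 J.
Q = ΔU + W = -13800 J.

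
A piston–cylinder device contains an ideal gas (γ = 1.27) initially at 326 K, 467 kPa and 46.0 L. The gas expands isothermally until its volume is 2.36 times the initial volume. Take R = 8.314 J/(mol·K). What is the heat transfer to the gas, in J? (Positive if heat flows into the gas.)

n = P₁V₁/(RT₁) = 467×46.0/(8.314×326) = 7.93 mol.
Isothermal: T stays 326 K; PV = const ⇒ V₂ = 109 L, P₂ = 198 kPa.
ΔU = 0 (ideal gas, T constant).
W = nRT ln(V₂/V₁) = 7.93×8.314×326×ln(2.36) = 18400 J.
Q = ΔU + W = 18400 J.

18400 J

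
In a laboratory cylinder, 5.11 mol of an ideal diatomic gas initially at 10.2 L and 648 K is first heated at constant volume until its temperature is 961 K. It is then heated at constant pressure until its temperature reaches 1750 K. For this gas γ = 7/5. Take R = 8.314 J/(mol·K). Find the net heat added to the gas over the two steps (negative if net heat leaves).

151000 J

P₁ = nRT₁/V₁ = 5.11×8.314×648/10.2 = 2700 kPa.
Step 1 — Isochoric: V stays 10.2 L; P/T = const ⇒ T₂ = 961 K, P₂ = 4000 kPa.
W = 0 (no volume change).
ΔU = nCvΔT = 5.11×20.8×(961−648) = 33200 J.
Q = ΔU = 33200 J.
State after step 1: P = 4000 kPa, V = 10.2 L, T = 961 K.
Step 2 — Isobaric: P stays 4000 kPa; V/T = const ⇒ T₂ = 1750 K, V₂ = 18.6 L.
W = PΔV = 4000×(18.6−10.2) kPa·L = 33500 J.
ΔU = nCvΔT = 5.11×20.8×(1750−961) = 83800 J.
Q = ΔU + W = nCpΔT = 117000 J.
Net over both steps: W = 33500 J, Q = 151000 J, ΔU = 117000 J.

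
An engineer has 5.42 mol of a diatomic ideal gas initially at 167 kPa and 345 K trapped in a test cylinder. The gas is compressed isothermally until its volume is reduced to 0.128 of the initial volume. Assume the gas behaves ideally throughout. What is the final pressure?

V₁ = nRT₁/P₁ = 5.42×8.314×345/167 = 93.1 L.
Isothermal: T stays 345 K; PV = const ⇒ V₂ = 11.9 L, P₂ = 1300 kPa.

1300 kPa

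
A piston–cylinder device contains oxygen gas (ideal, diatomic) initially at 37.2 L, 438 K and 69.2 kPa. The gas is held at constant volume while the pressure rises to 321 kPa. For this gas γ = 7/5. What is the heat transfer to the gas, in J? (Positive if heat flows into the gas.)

23400 J

n = P₁V₁/(RT₁) = 69.2×37.2/(8.314×438) = 0.707 mol.
Isochoric: V stays 37.2 L; P/T = const ⇒ T₂ = 2030 K, P₂ = 321 kPa.
W = 0 (no volume change).
ΔU = nCvΔT = 0.707×20.8×(2030−438) = 23400 J.
Q = ΔU = 23400 J.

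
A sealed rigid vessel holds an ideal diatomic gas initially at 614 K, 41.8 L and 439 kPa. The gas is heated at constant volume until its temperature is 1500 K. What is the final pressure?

1070 kPa

Isochoric: V stays 41.8 L; P/T = const ⇒ T₂ = 1500 K, P₂ = 1070 kPa.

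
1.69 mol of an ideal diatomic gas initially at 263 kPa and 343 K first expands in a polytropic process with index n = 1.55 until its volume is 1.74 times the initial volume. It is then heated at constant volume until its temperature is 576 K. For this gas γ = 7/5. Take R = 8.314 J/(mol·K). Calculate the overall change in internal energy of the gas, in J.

8180 J

V₁ = nRT₁/P₁ = 1.69×8.314×343/263 = 18.3 L.
Step 1 — Polytropic n=1.55: T₂ = T₁(V₁/V₂)^(n−1) = 343×(0.575)^0.55 = 253 K; P₂ = P₁(V₁/V₂)^n = 111 kPa.
W = (P₁V₁−P₂V₂)/(n−1) = (263×18.3−111×31.9)/0.55 = 2300 J.
ΔU = nCvΔT = 1.69×20.8×(253−343) = -3160 J.
Q = ΔU + W = -863 J.
State after step 1: P = 111 kPa, V = 31.9 L, T = 253 K.
Step 2 — Isochoric: V stays 31.9 L; P/T = const ⇒ T₂ = 576 K, P₂ = 254 kPa.
W = 0 (no volume change).
ΔU = nCvΔT = 1.69×20.8×(576−253) = 11300 J.
Q = ΔU = 11300 J.
Net over both steps: W = 2300 J, Q = 10500 J, ΔU = 8180 J.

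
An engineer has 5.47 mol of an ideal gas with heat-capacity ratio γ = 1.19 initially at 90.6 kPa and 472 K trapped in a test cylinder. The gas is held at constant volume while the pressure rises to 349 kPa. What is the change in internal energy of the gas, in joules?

322000 J

V₁ = nRT₁/P₁ = 5.47×8.314×472/90.6 = 237 L.
Isochoric: V stays 237 L; P/T = const ⇒ T₂ = 1820 K, P₂ = 349 kPa.
For an ideal gas ΔU = nCvΔT with Cv = R/(γ−1) = 43.8 J/(mol·K).
ΔU = 5.47×43.8×(1820−472) = 322000 J.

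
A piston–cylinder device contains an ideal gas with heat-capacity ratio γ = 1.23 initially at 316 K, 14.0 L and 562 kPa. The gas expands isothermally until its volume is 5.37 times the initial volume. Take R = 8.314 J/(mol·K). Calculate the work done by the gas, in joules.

n = P₁V₁/(RT₁) = 562×14.0/(8.314×316) = 2.99 mol.
Isothermal: T stays 316 K; PV = const ⇒ V₂ = 75.2 L, P₂ = 105 kPa.
W = nRT ln(V₂/V₁) = 2.99×8.314×316×ln(5.37) = 13200 J.

13200 J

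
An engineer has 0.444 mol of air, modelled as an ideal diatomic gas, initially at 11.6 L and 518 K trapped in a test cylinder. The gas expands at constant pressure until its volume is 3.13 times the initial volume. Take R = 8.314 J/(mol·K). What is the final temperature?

P₁ = nRT₁/V₁ = 0.444×8.314×518/11.6 = 165 kPa.
Isobaric: P stays 165 kPa; V/T = const ⇒ T₂ = 1620 K, V₂ = 36.3 L.

1620 K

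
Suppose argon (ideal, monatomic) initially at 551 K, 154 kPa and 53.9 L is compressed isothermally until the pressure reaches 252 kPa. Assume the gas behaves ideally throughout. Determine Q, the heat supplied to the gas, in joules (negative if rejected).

-4090 J

n = P₁V₁/(RT₁) = 154×53.9/(8.314×551) = 1.81 mol.
Isothermal: T stays 551 K; PV = const ⇒ V₂ = 32.9 L, P₂ = 252 kPa.
ΔU = 0 (ideal gas, T constant).
W = nRT ln(V₂/V₁) = 1.81×8.314×551×ln(0.611) = -4090 J.
Q = ΔU + W = -4090 J.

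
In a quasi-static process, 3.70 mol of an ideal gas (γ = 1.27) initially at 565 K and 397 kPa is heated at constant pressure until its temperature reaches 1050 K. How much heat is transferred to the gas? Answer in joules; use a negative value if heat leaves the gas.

70200 J

V₁ = nRT₁/P₁ = 3.70×8.314×565/397 = 43.8 L.
Isobaric: P stays 397 kPa; V/T = const ⇒ T₂ = 1050 K, V₂ = 81.4 L.
W = PΔV = 397×(81.4−43.8) kPa·L = 14900 J.
ΔU = nCvΔT = 3.70×30.8×(1050−565) = 55300 J.
Q = ΔU + W = nCpΔT = 70200 J.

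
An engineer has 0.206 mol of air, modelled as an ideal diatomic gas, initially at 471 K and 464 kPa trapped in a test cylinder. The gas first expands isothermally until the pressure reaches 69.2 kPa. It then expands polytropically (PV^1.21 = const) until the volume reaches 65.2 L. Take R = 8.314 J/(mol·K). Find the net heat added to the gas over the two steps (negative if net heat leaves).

2090 J

V₁ = nRT₁/P₁ = 0.206×8.314×471/464 = 1.74 L.
Step 1 — Isothermal: T stays 471 K; PV = const ⇒ V₂ = 11.7 L, P₂ = 69.2 kPa.
ΔU = 0 (ideal gas, T constant).
W = nRT ln(V₂/V₁) = 0.206×8.314×471×ln(6.71) = 1540 J.
Q = ΔU + W = 1540 J.
State after step 1: P = 69.2 kPa, V = 11.7 L, T = 471 K.
Step 2 — Polytropic n=1.21: T₂ = T₁(V₁/V₂)^(n−1) = 471×(0.179)^0.21 = 328 K; P₂ = P₁(V₁/V₂)^n = 8.62 kPa.
W = (P₁V₁−P₂V₂)/(n−1) = (69.2×11.7−8.62×65.2)/0.21 = 1170 J.
ΔU = nCvΔT = 0.206×20.8×(328−471) = -612 J.
Q = ΔU + W = 554 J.
Net over both steps: W = 2700 J, Q = 2090 J, ΔU = -612 J.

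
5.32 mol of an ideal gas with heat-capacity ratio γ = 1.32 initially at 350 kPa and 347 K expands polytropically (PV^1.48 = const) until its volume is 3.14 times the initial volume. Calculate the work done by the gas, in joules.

V₁ = nRT₁/P₁ = 5.32×8.314×347/350 = 43.9 L.
Polytropic n=1.48: T₂ = T₁(V₁/V₂)^(n−1) = 347×(0.318)^0.48 = 200 K; P₂ = P₁(V₁/V₂)^n = 64.4 kPa.
W = (P₁V₁−P₂V₂)/(n−1) = (350×43.9−64.4×138)/0.48 = 13500 J.

13500 J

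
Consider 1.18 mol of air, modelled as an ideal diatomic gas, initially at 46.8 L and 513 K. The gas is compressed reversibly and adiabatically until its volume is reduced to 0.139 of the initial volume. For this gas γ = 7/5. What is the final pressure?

1700 kPa

P₁ = nRT₁/V₁ = 1.18×8.314×513/46.8 = 108 kPa.
Adiabatic: TV^(γ−1) = const ⇒ T₂ = 513×(7.19)^0.400 = 1130 K; PV^γ = const ⇒ P₂ = 1700 kPa.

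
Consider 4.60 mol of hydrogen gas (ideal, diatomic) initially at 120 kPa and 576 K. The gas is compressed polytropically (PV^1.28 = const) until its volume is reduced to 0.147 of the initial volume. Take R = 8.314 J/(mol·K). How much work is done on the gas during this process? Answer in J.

55900 J

V₁ = nRT₁/P₁ = 4.60×8.314×576/120 = 184 L.
Polytropic n=1.28: T₂ = T₁(V₁/V₂)^(n−1) = 576×(6.80)^0.28 = 985 K; P₂ = P₁(V₁/V₂)^n = 1400 kPa.
W = (P₁V₁−P₂V₂)/(n−1) = (120×184−1400×27.0)/0.28 = -55900 J.
Work done on the gas = −W_by = 55900 J.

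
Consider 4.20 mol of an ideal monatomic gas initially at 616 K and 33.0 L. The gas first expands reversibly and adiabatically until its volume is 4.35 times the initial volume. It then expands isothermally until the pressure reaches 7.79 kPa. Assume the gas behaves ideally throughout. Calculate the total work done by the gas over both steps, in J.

P₁ = nRT₁/V₁ = 4.20×8.314×616/33.0 = 652 kPa.
Step 1 — Adiabatic: TV^(γ−1) = const ⇒ T₂ = 616×(0.230)^0.667 = 231 K; PV^γ = const ⇒ P₂ = 56.2 kPa.
ΔU = nCvΔT = 4.20×12.5×(231−616) = -20200 J.
Q = 0 for an adiabatic process, so W = −ΔU = 20200 J.
State after step 1: P = 56.2 kPa, V = 144 L, T = 231 K.
Step 2 — Isothermal: T stays 231 K; PV = const ⇒ V₂ = 1040 L, P₂ = 7.79 kPa.
ΔU = 0 (ideal gas, T constant).
W = nRT ln(V₂/V₁) = 4.20×8.314×231×ln(7.22) = 16000 J.
Q = ΔU + W = 16000 J.
Net over both steps: W = 36100 J, Q = 16000 J, ΔU = -20200 J.

36100 J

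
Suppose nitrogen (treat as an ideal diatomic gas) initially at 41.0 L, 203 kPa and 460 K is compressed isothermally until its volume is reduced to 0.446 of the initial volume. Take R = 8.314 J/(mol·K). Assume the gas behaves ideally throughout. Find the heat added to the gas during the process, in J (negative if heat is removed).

-6720 J

n = P₁V₁/(RT₁) = 203×41.0/(8.314×460) = 2.18 mol.
Isothermal: T stays 460 K; PV = const ⇒ V₂ = 18.3 L, P₂ = 455 kPa.
ΔU = 0 (ideal gas, T constant).
W = nRT ln(V₂/V₁) = 2.18×8.314×460×ln(0.446) = -6720 J.
Q = ΔU + W = -6720 J.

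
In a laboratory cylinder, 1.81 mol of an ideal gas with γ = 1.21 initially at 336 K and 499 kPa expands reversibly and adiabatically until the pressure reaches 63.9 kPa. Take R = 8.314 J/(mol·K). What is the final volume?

V₁ = nRT₁/P₁ = 1.81×8.314×336/499 = 10.1 L.
Adiabatic: T₂/T₁ = (P₂/P₁)^((γ−1)/γ) ⇒ T₂ = 336×(0.128)^0.174 = 235 K; V₂ = 55.4 L.

55.4 L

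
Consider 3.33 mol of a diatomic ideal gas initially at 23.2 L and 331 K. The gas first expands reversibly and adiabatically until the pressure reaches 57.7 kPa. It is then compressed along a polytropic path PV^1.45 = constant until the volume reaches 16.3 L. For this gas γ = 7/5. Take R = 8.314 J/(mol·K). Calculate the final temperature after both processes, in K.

416 K

P₁ = nRT₁/V₁ = 3.33×8.314×331/23.2 = 395 kPa.
Step 1 — Adiabatic: T₂/T₁ = (P₂/P₁)^((γ−1)/γ) ⇒ T₂ = 331×(0.146)^0.286 = 191 K; V₂ = 91.7 L.
ΔU = nCvΔT = 3.33×20.8×(191−331) = -9690 J.
Q = 0 for an adiabatic process, so W = −ΔU = 9690 J.
State after step 1: P = 57.7 kPa, V = 91.7 L, T = 191 K.
Step 2 — Polytropic n=1.45: T₂ = T₁(V₁/V₂)^(n−1) = 191×(5.62)^0.45 = 416 K; P₂ = P₁(V₁/V₂)^n = 706 kPa.
W = (P₁V₁−P₂V₂)/(n−1) = (57.7×91.7−706×16.3)/0.45 = -13800 J.
ΔU = nCvΔT = 3.33×20.8×(416−191) = 15500 J.
Q = ΔU + W = 1730 J.
Net over both steps: W = -4130 J, Q = 1730 J, ΔU = 5850 J.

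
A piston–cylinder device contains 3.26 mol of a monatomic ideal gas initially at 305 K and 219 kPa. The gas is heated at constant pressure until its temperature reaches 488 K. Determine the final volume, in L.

V₁ = nRT₁/P₁ = 3.26×8.314×305/219 = 37.7 L.
Isobaric: P stays 219 kPa; V/T = const ⇒ T₂ = 488 K, V₂ = 60.4 L.

60.4 L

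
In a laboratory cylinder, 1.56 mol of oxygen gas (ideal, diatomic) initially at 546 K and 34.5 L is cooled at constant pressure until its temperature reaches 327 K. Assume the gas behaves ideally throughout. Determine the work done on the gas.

P₁ = nRT₁/V₁ = 1.56×8.314×546/34.5 = 205 kPa.
Isobaric: P stays 205 kPa; V/T = const ⇒ T₂ = 327 K, V₂ = 20.7 L.
W = PΔV = 205×(20.7−34.5) kPa·L = -2840 J.
Work done on the gas = −W_by = 2840 J.

2840 J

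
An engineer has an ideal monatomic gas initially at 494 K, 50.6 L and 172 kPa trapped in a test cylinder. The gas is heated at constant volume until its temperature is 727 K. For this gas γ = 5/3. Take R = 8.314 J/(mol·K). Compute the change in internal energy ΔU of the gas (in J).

6160 J

n = P₁V₁/(RT₁) = 172×50.6/(8.314×494) = 2.12 mol.
Isochoric: V stays 50.6 L; P/T = const ⇒ T₂ = 727 K, P₂ = 253 kPa.
For an ideal gas ΔU = nCvΔT with Cv = (3/2)R = 12.5 J/(mol·K).
ΔU = 2.12×12.5×(727−494) = 6160 J.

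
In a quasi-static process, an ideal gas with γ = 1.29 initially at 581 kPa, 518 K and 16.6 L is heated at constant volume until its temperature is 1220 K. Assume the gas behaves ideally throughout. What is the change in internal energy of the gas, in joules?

45100 J

n = P₁V₁/(RT₁) = 581×16.6/(8.314×518) = 2.24 mol.
Isochoric: V stays 16.6 L; P/T = const ⇒ T₂ = 1220 K, P₂ = 1370 kPa.
For an ideal gas ΔU = nCvΔT with Cv = R/(γ−1) = 28.7 J/(mol·K).
ΔU = 2.24×28.7×(1220−518) = 45100 J.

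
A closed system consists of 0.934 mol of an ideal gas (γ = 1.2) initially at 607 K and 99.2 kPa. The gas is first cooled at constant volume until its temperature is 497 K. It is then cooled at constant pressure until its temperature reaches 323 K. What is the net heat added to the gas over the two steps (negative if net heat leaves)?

V₁ = nRT₁/P₁ = 0.934×8.314×607/99.2 = 47.5 L.
Step 1 — Isochoric: V stays 47.5 L; P/T = const ⇒ T₂ = 497 K, P₂ = 81.2 kPa.
W = 0 (no volume change).
ΔU = nCvΔT = 0.934×41.6×(497−607) = -4270 J.
Q = ΔU = -4270 J.
State after step 1: P = 81.2 kPa, V = 47.5 L, T = 497 K.
Step 2 — Isobaric: P stays 81.2 kPa; V/T = const ⇒ T₂ = 323 K, V₂ = 30.9 L.
W = PΔV = 81.2×(30.9−47.5) kPa·L = -1350 J.
ΔU = nCvΔT = 0.934×41.6×(323−497) = -6760 J.
Q = ΔU + W = nCpΔT = -8110 J.
Net over both steps: W = -1350 J, Q = -12400 J, ΔU = -11000 J.

-12400 J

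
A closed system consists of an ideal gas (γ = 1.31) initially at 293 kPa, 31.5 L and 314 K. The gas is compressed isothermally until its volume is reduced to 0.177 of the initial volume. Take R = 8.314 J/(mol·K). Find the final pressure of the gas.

1660 kPa

Isothermal: T stays 314 K; PV = const ⇒ V₂ = 5.58 L, P₂ = 1660 kPa.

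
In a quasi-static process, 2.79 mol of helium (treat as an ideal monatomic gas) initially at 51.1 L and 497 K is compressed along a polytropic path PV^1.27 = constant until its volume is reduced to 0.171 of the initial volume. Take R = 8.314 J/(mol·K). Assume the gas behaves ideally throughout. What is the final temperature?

P₁ = nRT₁/V₁ = 2.79×8.314×497/51.1 = 226 kPa.
Polytropic n=1.27: T₂ = T₁(V₁/V₂)^(n−1) = 497×(5.85)^0.27 = 801 K; P₂ = P₁(V₁/V₂)^n = 2130 kPa.

801 K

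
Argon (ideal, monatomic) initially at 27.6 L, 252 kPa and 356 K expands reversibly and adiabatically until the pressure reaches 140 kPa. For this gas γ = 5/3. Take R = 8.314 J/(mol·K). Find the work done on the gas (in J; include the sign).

n = P₁V₁/(RT₁) = 252×27.6/(8.314×356) = 2.35 mol.
Adiabatic: T₂/T₁ = (P₂/P₁)^((γ−1)/γ) ⇒ T₂ = 356×(0.556)^0.400 = 281 K; V₂ = 39.3 L.
ΔU = nCvΔT = 2.35×12.5×(281−356) = -2190 J.
Q = 0 for an adiabatic process, so W = −ΔU = 2190 J.
Work done on the gas = −W_by = -2190 J.

-2190 J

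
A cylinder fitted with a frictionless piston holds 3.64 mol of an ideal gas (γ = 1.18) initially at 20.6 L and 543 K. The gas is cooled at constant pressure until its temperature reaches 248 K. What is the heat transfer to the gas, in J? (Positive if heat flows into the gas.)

-58500 J

P₁ = nRT₁/V₁ = 3.64×8.314×543/20.6 = 798 kPa.
Isobaric: P stays 798 kPa; V/T = const ⇒ T₂ = 248 K, V₂ = 9.41 L.
W = PΔV = 798×(9.41−20.6) kPa·L = -8930 J.
ΔU = nCvΔT = 3.64×46.2×(248−543) = -49600 J.
Q = ΔU + W = nCpΔT = -58500 J.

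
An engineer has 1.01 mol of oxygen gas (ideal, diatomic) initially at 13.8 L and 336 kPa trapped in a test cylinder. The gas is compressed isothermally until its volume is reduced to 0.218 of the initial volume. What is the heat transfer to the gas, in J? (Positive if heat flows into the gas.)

T₁ = P₁V₁/(nR) = 336×13.8/(1.01×8.314) = 552 K.
Isothermal: T stays 552 K; PV = const ⇒ V₂ = 3.01 L, P₂ = 1540 kPa.
ΔU = 0 (ideal gas, T constant).
W = nRT ln(V₂/V₁) = 1.01×8.314×552×ln(0.218) = -7060 J.
Q = ΔU + W = -7060 J.

-7060 J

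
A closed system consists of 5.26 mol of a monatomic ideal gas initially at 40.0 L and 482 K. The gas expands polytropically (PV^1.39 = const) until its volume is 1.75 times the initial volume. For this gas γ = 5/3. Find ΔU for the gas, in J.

-6200 J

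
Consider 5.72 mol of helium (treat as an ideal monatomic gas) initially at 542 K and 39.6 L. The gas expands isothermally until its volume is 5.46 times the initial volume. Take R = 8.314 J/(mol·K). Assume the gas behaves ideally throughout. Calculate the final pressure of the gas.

P₁ = nRT₁/V₁ = 5.72×8.314×542/39.6 = 651 kPa.
Isothermal: T stays 542 K; PV = const ⇒ V₂ = 216 L, P₂ = 119 kPa.

119 kPa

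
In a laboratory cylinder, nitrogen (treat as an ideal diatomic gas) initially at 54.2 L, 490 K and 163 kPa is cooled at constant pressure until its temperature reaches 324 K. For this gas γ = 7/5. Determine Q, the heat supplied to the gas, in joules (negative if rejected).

-10500 J

n = P₁V₁/(RT₁) = 163×54.2/(8.314×490) = 2.17 mol.
Isobaric: P stays 163 kPa; V/T = const ⇒ T₂ = 324 K, V₂ = 35.8 L.
W = PΔV = 163×(35.8−54.2) kPa·L = -2990 J.
ΔU = nCvΔT = 2.17×20.8×(324−490) = -7480 J.
Q = ΔU + W = nCpΔT = -10500 J.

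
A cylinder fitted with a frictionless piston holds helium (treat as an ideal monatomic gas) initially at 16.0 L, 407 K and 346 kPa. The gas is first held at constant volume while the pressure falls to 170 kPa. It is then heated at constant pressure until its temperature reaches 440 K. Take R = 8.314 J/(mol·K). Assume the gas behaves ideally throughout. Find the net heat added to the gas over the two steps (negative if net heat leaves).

3940 J

n = P₁V₁/(RT₁) = 346×16.0/(8.314×407) = 1.64 mol.
Step 1 — Isochoric: V stays 16.0 L; P/T = const ⇒ T₂ = 200 K, P₂ = 170 kPa.
W = 0 (no volume change).
ΔU = nCvΔT = 1.64×12.5×(200−407) = -4220 J.
Q = ΔU = -4220 J.
State after step 1: P = 170 kPa, V = 16.0 L, T = 200 K.
Step 2 — Isobaric: P stays 170 kPa; V/T = const ⇒ T₂ = 440 K, V₂ = 35.2 L.
W = PΔV = 170×(35.2−16.0) kPa·L = 3260 J.
ΔU = nCvΔT = 1.64×12.5×(440−200) = 4900 J.
Q = ΔU + W = nCpΔT = 8160 J.
Net over both steps: W = 3260 J, Q = 3940 J, ΔU = 673 J.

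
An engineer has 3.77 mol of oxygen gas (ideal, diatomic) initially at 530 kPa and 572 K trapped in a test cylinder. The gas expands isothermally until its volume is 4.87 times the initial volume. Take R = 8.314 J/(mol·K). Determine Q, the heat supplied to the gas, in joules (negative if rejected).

V₁ = nRT₁/P₁ = 3.77×8.314×572/530 = 33.8 L.
Isothermal: T stays 572 K; PV = const ⇒ V₂ = 165 L, P₂ = 109 kPa.
ΔU = 0 (ideal gas, T constant).
W = nRT ln(V₂/V₁) = 3.77×8.314×572×ln(4.87) = 28400 J.
Q = ΔU + W = 28400 J.

28400 J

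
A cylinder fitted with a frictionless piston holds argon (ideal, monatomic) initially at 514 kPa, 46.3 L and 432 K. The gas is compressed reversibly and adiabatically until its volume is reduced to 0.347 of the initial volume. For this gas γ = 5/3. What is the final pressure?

Adiabatic: TV^(γ−1) = const ⇒ T₂ = 432×(2.88)^0.667 = 875 K; PV^γ = const ⇒ P₂ = 3000 kPa.

3000 kPa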